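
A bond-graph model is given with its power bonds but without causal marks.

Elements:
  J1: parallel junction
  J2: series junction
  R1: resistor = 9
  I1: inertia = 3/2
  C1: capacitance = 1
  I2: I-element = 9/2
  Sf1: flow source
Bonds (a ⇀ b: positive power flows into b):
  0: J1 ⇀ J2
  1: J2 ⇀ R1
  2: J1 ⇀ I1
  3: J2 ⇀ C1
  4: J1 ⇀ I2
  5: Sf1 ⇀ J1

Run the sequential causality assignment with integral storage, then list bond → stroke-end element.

#5 |Sf1  (Sf1: flow source, stroke at near end)
#2 |I1  (I1 integral (f out))
#3 |J2  (C1 integral (e out))
#4 |I2  (prefer integral on I2)
#0 |J1  (J1: last free bond brings effort in)
#1 |J2  (J2: bond 0 brought flow, rest push out)

β0 stroke at J1
β1 stroke at J2
β2 stroke at I1
β3 stroke at J2
β4 stroke at I2
β5 stroke at Sf1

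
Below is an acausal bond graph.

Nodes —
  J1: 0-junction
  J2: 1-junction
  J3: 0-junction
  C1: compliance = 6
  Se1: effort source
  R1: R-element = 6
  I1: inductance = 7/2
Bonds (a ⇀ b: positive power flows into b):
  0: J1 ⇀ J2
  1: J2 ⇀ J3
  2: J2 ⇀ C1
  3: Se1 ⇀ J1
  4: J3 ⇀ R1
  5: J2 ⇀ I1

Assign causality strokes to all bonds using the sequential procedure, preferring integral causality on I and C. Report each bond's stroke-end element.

b0 stroke at J2
b1 stroke at J2
b2 stroke at J2
b3 stroke at J1
b4 stroke at J3
b5 stroke at I1

#3 →J1  (Se1 (Se) sets effort on bond)
#0 →J2  (J1: bond 3 brought effort, rest push out)
#2 →J2  (C1 integral (e out))
#5 →I1  (I1 integral (f out))
#1 →J2  (1-jn J2 has f-setter on 5)
#4 →J3  (closing 0-jn rule on J3)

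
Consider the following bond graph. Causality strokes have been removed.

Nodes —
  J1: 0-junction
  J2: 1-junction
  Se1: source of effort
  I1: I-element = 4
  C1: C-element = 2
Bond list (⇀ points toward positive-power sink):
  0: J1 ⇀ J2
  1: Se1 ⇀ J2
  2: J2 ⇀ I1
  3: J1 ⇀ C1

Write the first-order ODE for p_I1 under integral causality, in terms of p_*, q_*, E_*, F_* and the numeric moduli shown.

dp_I1/dt = E_Se1 + q_C1/2

b1 |J2  (Se1 fixes effort; stroke away)
b2 |I1  (I1: I, integral causality)
b0 |J2  (J2 flow already set via bond 2)
b3 |J1  (J1 needs exactly one e-in)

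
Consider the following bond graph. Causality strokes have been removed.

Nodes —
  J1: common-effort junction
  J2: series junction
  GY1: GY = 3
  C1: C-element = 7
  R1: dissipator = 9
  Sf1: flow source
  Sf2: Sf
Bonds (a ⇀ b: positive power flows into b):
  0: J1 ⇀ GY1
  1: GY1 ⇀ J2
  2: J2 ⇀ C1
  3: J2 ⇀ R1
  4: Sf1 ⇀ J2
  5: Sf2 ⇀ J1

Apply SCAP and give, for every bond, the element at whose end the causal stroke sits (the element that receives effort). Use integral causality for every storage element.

β4 stroke→Sf1  (Sf1: flow source, stroke at near end)
β5 stroke→Sf2  (Sf2: flow source, stroke at near end)
β0 stroke→J1  (closing 0-jn rule on J1)
β1 stroke→J2  (common-f at J2 fixed by 4)
β2 stroke→J2  (common-f at J2 fixed by 4)
β3 stroke→J2  (1-jn J2 has f-setter on 4)

β0 |J1
β1 |J2
β2 |J2
β3 |J2
β4 |Sf1
β5 |Sf2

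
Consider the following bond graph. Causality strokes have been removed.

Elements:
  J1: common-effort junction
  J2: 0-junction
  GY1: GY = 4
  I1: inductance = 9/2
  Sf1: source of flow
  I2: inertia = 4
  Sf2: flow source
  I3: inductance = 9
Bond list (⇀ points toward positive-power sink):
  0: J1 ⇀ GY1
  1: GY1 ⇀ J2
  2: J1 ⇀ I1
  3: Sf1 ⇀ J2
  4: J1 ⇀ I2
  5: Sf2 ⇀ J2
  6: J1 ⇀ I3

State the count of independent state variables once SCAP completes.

b3 stroke→Sf1  (source Sf1 imposes f)
b5 stroke→Sf2  (Sf2 (Sf) sets flow on bond)
b1 stroke→J2  (J2: last free bond brings effort in)
b0 stroke→J1  (through GY1, causality inverts; strokes same side of GY1)
b2 stroke→I1  (0-jn J1 has e-setter on 0)
b4 stroke→I2  (J1 effort already set via bond 0)
b6 stroke→I3  (0-jn J1 has e-setter on 0)

3  (I1, I2, I3 all integral)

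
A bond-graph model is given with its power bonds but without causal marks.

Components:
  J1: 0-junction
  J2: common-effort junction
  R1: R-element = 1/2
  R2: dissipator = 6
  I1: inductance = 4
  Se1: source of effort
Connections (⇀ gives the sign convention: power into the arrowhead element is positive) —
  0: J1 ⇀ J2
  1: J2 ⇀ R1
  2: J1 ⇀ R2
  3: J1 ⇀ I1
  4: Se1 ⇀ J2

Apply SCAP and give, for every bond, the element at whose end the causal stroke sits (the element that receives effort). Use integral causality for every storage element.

#0 stroke at J1
#1 stroke at R1
#2 stroke at R2
#3 stroke at I1
#4 stroke at J2

b4 stroke→J2  (source Se1 imposes e)
b0 stroke→J1  (J2 effort already set via bond 4)
b1 stroke→R1  (J2: bond 4 brought effort, rest push out)
b2 stroke→R2  (J1 effort already set via bond 0)
b3 stroke→I1  (J1: bond 0 brought effort, rest push out)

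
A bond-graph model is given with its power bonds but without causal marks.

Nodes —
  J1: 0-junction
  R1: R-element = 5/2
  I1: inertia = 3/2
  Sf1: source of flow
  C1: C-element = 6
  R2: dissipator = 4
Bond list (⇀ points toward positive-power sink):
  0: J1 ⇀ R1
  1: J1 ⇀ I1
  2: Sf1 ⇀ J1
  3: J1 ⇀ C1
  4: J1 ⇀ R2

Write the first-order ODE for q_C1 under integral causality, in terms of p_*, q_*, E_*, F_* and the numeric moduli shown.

dq_C1/dt = F_Sf1 - 2*p_I1/3 - 13*q_C1/120

bond 2 stroke at Sf1  (Sf1: flow source, stroke at near end)
bond 1 stroke at I1  (prefer integral on I1)
bond 3 stroke at J1  (prefer integral on C1)
bond 0 stroke at R1  (common-e at J1 fixed by 3)
bond 4 stroke at R2  (J1 effort already set via bond 3)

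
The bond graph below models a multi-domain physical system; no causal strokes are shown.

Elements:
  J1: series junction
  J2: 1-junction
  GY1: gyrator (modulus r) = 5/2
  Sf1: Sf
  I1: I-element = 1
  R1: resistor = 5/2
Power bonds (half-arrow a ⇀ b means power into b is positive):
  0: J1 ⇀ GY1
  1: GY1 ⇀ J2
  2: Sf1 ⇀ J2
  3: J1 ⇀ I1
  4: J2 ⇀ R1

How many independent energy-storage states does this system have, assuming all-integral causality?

b2 |Sf1  (Sf1: flow source, stroke at near end)
b1 |J2  (common-f at J2 fixed by 2)
b4 |J2  (common-f at J2 fixed by 2)
b0 |J1  (GY1 both-in/both-out from 1)
b3 |I1  (J1: last free bond brings flow in)

1  (I1 all integral)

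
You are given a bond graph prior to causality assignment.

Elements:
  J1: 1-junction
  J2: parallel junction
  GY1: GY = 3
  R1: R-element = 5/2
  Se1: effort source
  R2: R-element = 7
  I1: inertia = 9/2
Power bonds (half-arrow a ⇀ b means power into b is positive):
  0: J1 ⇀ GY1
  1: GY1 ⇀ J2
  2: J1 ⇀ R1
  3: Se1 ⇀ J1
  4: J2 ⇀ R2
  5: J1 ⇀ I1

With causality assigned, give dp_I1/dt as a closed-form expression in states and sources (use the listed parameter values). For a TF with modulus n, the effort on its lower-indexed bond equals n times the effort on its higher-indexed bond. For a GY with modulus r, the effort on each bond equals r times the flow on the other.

dp_I1/dt = E_Se1 - 53*p_I1/63

bond 3 stroke→J1  (Se1 fixes effort; stroke away)
bond 5 stroke→I1  (I1 integral (f out))
bond 0 stroke→J1  (common-f at J1 fixed by 5)
bond 2 stroke→J1  (J1 flow already set via bond 5)
bond 1 stroke→J2  (GY GY1: same side as bond 0)
bond 4 stroke→R2  (common-e at J2 fixed by 1)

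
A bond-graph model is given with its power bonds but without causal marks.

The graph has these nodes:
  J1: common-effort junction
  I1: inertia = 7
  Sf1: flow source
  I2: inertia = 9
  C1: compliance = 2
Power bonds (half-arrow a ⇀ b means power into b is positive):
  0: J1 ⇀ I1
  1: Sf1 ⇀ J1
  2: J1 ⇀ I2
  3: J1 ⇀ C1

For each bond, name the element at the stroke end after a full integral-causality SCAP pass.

#1 stroke at Sf1  (source Sf1 imposes f)
#0 stroke at I1  (I1: I, integral causality)
#2 stroke at I2  (I2: I, integral causality)
#3 stroke at J1  (closing 0-jn rule on J1)

β0 stroke at I1
β1 stroke at Sf1
β2 stroke at I2
β3 stroke at J1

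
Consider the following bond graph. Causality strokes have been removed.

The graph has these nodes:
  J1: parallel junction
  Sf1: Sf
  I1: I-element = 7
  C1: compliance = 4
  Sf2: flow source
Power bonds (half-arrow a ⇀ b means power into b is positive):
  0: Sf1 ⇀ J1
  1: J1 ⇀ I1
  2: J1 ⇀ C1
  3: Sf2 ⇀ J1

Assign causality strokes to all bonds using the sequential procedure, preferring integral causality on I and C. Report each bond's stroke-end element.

b0 stroke at Sf1  (source Sf1 imposes f)
b3 stroke at Sf2  (Sf2: flow source, stroke at near end)
b1 stroke at I1  (I1 outputs flow p/I1)
b2 stroke at J1  (only one effort-in slot at J1)

b0 stroke→Sf1
b1 stroke→I1
b2 stroke→J1
b3 stroke→Sf2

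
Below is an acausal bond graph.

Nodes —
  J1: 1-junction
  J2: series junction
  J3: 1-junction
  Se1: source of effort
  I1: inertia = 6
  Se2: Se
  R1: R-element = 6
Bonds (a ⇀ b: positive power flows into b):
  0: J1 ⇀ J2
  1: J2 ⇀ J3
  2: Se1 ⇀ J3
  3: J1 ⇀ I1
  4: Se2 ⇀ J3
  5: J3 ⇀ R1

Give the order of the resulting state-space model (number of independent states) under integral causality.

1  (I1 all integral)

bond 2 stroke→J3  (Se1: effort source, stroke at far end)
bond 4 stroke→J3  (Se2 fixes effort; stroke away)
bond 3 stroke→I1  (I1: I, integral causality)
bond 0 stroke→J1  (common-f at J1 fixed by 3)
bond 1 stroke→J2  (J2 flow already set via bond 0)
bond 5 stroke→J3  (1-jn J3 has f-setter on 1)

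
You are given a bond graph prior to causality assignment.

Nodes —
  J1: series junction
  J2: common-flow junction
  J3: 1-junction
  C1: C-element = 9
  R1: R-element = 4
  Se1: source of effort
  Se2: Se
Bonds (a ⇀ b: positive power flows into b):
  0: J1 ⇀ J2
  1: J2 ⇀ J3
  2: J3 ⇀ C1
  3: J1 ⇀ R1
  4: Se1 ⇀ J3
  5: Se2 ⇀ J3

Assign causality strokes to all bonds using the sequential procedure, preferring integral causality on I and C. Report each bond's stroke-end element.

#4 |J3  (Se1 (Se) sets effort on bond)
#5 |J3  (Se2 (Se) sets effort on bond)
#2 |J3  (C1: C, integral causality)
#1 |J2  (J3: last free bond brings flow in)
#0 |J1  (J2: last free bond brings flow in)
#3 |R1  (closing 1-jn rule on J1)

β0 stroke at J1
β1 stroke at J2
β2 stroke at J3
β3 stroke at R1
β4 stroke at J3
β5 stroke at J3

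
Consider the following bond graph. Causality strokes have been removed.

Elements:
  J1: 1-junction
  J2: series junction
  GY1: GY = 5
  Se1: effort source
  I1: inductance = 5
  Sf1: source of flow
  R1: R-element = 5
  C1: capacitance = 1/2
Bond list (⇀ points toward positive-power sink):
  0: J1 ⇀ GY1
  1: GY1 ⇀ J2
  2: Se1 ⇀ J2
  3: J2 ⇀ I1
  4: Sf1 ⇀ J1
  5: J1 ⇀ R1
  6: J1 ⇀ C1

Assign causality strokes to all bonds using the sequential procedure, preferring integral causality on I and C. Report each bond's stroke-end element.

bond 2 stroke→J2  (Se1 (Se) sets effort on bond)
bond 4 stroke→Sf1  (Sf1 (Sf) sets flow on bond)
bond 0 stroke→J1  (J1 flow already set via bond 4)
bond 5 stroke→J1  (J1 flow already set via bond 4)
bond 6 stroke→J1  (1-jn J1 has f-setter on 4)
bond 1 stroke→J2  (GY GY1: same side as bond 0)
bond 3 stroke→I1  (J2: last free bond brings flow in)

b0 |J1
b1 |J2
b2 |J2
b3 |I1
b4 |Sf1
b5 |J1
b6 |J1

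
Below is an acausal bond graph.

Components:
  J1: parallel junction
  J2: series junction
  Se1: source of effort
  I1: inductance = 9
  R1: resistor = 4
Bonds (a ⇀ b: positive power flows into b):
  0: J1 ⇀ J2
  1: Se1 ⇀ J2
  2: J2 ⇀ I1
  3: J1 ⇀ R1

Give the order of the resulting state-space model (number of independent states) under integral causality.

b1 stroke at J2  (source Se1 imposes e)
b2 stroke at I1  (prefer integral on I1)
b0 stroke at J2  (J2: bond 2 brought flow, rest push out)
b3 stroke at J1  (J1: last free bond brings effort in)

1  (I1 all integral)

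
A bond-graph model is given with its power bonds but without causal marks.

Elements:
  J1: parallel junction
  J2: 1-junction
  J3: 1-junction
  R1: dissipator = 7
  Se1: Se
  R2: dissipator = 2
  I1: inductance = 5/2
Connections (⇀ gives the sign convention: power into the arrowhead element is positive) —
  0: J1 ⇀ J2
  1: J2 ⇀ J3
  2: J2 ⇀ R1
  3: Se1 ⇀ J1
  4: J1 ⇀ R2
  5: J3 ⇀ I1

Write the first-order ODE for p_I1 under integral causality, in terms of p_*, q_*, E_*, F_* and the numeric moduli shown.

dp_I1/dt = E_Se1 - 14*p_I1/5

β3 →J1  (Se1: effort source, stroke at far end)
β0 →J2  (J1 effort already set via bond 3)
β4 →R2  (common-e at J1 fixed by 3)
β5 →I1  (I1 outputs flow p/I1)
β1 →J3  (common-f at J3 fixed by 5)
β2 →J2  (J2 flow already set via bond 1)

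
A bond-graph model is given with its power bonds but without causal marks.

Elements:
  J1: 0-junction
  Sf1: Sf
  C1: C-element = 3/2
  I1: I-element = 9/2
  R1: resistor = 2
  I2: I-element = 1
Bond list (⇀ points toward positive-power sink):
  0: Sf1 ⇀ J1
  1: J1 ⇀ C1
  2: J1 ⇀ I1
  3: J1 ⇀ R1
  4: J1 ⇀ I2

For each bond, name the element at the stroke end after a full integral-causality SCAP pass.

β0 →Sf1  (Sf1 fixes flow; stroke at Sf1)
β1 →J1  (C1 outputs effort q/C1)
β2 →I1  (0-jn J1 has e-setter on 1)
β3 →R1  (J1 effort already set via bond 1)
β4 →I2  (0-jn J1 has e-setter on 1)

#0 →Sf1
#1 →J1
#2 →I1
#3 →R1
#4 →I2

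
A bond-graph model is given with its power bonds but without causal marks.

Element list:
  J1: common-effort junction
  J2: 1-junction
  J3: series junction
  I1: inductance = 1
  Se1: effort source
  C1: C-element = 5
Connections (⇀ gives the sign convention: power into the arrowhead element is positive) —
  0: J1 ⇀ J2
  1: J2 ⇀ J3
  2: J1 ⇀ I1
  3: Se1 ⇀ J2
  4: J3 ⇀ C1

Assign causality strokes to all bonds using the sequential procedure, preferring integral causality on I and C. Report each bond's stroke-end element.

#3 →J2  (source Se1 imposes e)
#2 →I1  (prefer integral on I1)
#0 →J1  (closing 0-jn rule on J1)
#1 →J2  (J2 flow already set via bond 0)
#4 →J3  (1-jn J3 has f-setter on 1)

bond 0 |J1
bond 1 |J2
bond 2 |I1
bond 3 |J2
bond 4 |J3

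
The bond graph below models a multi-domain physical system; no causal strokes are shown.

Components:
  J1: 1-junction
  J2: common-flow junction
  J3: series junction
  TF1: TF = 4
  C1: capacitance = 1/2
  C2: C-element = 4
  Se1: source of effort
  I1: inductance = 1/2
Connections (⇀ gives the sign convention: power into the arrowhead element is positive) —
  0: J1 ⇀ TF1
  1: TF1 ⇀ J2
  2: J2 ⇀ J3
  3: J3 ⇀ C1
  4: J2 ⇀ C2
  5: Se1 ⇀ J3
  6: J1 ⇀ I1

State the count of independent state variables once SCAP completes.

β5 |J3  (Se1 fixes effort; stroke away)
β3 |J3  (C1 integral (e out))
β2 |J2  (only one flow-in slot at J3)
β4 |J2  (prefer integral on C2)
β1 |TF1  (only one flow-in slot at J2)
β0 |J1  (TF1: transformer flips bond 1)
β6 |I1  (closing 1-jn rule on J1)

3  (C1, C2, I1 all integral)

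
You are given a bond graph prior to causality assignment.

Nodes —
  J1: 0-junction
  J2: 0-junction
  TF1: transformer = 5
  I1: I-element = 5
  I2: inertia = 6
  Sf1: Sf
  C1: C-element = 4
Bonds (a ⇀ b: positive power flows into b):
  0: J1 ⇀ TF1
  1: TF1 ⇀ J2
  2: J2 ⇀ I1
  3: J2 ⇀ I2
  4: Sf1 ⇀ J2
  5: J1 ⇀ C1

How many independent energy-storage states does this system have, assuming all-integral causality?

β4 →Sf1  (source Sf1 imposes f)
β2 →I1  (I1: I, integral causality)
β3 →I2  (I2: I, integral causality)
β1 →J2  (J2: last free bond brings effort in)
β0 →TF1  (TF TF1: opposite of bond 1)
β5 →J1  (J1: last free bond brings effort in)

3  (C1, I1, I2 all integral)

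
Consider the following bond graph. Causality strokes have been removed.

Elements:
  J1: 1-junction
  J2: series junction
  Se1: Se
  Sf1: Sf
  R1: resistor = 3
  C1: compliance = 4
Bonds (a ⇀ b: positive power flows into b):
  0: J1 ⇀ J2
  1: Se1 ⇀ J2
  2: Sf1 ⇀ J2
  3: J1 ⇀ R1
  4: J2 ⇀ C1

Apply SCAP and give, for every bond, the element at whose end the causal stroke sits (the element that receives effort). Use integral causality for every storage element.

bond 0 stroke→J2
bond 1 stroke→J2
bond 2 stroke→Sf1
bond 3 stroke→J1
bond 4 stroke→J2

β1 stroke→J2  (source Se1 imposes e)
β2 stroke→Sf1  (Sf1 (Sf) sets flow on bond)
β0 stroke→J2  (J2 flow already set via bond 2)
β4 stroke→J2  (1-jn J2 has f-setter on 2)
β3 stroke→J1  (1-jn J1 has f-setter on 0)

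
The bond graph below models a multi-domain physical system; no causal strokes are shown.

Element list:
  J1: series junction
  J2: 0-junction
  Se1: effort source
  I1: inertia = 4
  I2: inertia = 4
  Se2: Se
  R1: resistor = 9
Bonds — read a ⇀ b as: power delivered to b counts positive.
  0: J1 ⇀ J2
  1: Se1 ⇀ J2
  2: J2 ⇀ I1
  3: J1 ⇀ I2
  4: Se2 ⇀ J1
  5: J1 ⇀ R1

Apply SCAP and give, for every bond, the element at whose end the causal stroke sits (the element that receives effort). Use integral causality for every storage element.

bond 0 |J1
bond 1 |J2
bond 2 |I1
bond 3 |I2
bond 4 |J1
bond 5 |J1

b1 stroke at J2  (Se1 (Se) sets effort on bond)
b4 stroke at J1  (Se2: effort source, stroke at far end)
b0 stroke at J1  (J2 effort already set via bond 1)
b2 stroke at I1  (0-jn J2 has e-setter on 1)
b3 stroke at I2  (I2: I, integral causality)
b5 stroke at J1  (1-jn J1 has f-setter on 3)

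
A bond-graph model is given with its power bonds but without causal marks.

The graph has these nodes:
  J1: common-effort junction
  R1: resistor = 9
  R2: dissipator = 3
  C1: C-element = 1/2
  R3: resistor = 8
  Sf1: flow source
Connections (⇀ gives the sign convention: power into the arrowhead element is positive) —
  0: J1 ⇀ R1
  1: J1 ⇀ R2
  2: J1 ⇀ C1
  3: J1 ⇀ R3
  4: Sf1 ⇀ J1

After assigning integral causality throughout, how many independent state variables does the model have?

1  (C1 all integral)

β4 →Sf1  (Sf1 (Sf) sets flow on bond)
β2 →J1  (C1 outputs effort q/C1)
β0 →R1  (J1: bond 2 brought effort, rest push out)
β1 →R2  (J1 effort already set via bond 2)
β3 →R3  (common-e at J1 fixed by 2)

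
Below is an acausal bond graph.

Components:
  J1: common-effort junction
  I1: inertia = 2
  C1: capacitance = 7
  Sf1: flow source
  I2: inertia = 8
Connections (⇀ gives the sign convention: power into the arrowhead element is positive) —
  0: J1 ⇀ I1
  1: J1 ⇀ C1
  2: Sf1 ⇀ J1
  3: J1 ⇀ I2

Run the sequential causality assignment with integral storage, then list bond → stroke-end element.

b0 stroke→I1
b1 stroke→J1
b2 stroke→Sf1
b3 stroke→I2

bond 2 stroke at Sf1  (Sf1 fixes flow; stroke at Sf1)
bond 0 stroke at I1  (prefer integral on I1)
bond 1 stroke at J1  (C1 outputs effort q/C1)
bond 3 stroke at I2  (0-jn J1 has e-setter on 1)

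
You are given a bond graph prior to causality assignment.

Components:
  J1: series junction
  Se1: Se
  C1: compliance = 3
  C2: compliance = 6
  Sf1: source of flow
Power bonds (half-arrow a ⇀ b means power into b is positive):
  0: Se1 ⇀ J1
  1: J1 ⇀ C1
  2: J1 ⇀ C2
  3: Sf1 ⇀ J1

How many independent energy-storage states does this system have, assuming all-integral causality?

2  (C1, C2 all integral)

bond 0 stroke at J1  (Se1 (Se) sets effort on bond)
bond 3 stroke at Sf1  (Sf1 (Sf) sets flow on bond)
bond 1 stroke at J1  (J1: bond 3 brought flow, rest push out)
bond 2 stroke at J1  (J1: bond 3 brought flow, rest push out)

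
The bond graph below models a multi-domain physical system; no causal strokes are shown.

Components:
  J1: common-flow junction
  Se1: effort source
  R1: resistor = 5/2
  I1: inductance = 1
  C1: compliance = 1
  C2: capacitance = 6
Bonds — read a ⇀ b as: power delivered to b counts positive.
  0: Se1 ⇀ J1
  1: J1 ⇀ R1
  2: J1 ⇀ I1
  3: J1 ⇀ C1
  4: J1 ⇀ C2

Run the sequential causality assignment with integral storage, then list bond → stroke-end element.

bond 0 stroke at J1
bond 1 stroke at J1
bond 2 stroke at I1
bond 3 stroke at J1
bond 4 stroke at J1

β0 |J1  (source Se1 imposes e)
β2 |I1  (prefer integral on I1)
β1 |J1  (1-jn J1 has f-setter on 2)
β3 |J1  (J1: bond 2 brought flow, rest push out)
β4 |J1  (1-jn J1 has f-setter on 2)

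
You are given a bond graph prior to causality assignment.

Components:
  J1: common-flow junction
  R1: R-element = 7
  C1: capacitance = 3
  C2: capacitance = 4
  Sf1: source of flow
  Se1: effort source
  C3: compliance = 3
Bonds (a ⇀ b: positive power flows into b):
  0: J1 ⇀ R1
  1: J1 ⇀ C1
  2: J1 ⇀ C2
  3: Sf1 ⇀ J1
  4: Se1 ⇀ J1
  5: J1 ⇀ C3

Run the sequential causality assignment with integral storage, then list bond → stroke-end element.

#0 stroke at J1
#1 stroke at J1
#2 stroke at J1
#3 stroke at Sf1
#4 stroke at J1
#5 stroke at J1

β3 stroke→Sf1  (source Sf1 imposes f)
β4 stroke→J1  (Se1 fixes effort; stroke away)
β0 stroke→J1  (1-jn J1 has f-setter on 3)
β1 stroke→J1  (common-f at J1 fixed by 3)
β2 stroke→J1  (J1: bond 3 brought flow, rest push out)
β5 stroke→J1  (J1: bond 3 brought flow, rest push out)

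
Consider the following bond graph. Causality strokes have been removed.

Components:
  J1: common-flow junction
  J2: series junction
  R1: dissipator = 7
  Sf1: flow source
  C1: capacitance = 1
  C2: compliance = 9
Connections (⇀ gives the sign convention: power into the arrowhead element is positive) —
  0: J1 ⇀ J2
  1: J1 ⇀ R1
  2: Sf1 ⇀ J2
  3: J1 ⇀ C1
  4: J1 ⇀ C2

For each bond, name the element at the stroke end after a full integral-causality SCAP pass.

bond 2 →Sf1  (Sf1 fixes flow; stroke at Sf1)
bond 0 →J2  (J2: bond 2 brought flow, rest push out)
bond 1 →J1  (1-jn J1 has f-setter on 0)
bond 3 →J1  (common-f at J1 fixed by 0)
bond 4 →J1  (J1 flow already set via bond 0)

bond 0 stroke→J2
bond 1 stroke→J1
bond 2 stroke→Sf1
bond 3 stroke→J1
bond 4 stroke→J1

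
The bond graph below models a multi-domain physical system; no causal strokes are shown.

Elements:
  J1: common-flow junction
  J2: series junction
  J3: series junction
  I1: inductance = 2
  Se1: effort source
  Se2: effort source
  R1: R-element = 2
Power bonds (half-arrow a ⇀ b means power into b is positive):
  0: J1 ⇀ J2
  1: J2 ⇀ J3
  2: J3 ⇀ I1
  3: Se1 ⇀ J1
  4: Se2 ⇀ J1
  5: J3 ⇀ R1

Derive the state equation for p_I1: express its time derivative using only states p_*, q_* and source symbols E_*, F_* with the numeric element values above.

dp_I1/dt = E_Se1 + E_Se2 - p_I1

b3 stroke at J1  (source Se1 imposes e)
b4 stroke at J1  (Se2 fixes effort; stroke away)
b0 stroke at J2  (J1: last free bond brings flow in)
b1 stroke at J3  (closing 1-jn rule on J2)
b2 stroke at I1  (I1: I, integral causality)
b5 stroke at J3  (1-jn J3 has f-setter on 2)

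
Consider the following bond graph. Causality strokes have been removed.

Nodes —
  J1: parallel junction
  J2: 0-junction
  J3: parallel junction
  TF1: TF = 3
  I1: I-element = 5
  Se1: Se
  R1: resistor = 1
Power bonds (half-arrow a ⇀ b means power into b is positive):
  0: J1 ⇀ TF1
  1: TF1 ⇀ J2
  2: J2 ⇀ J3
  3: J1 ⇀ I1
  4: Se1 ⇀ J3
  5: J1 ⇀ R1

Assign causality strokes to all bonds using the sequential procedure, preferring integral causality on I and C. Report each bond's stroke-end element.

bond 0 stroke at J1
bond 1 stroke at TF1
bond 2 stroke at J2
bond 3 stroke at I1
bond 4 stroke at J3
bond 5 stroke at R1

#4 stroke→J3  (Se1: effort source, stroke at far end)
#2 stroke→J2  (J3 effort already set via bond 4)
#1 stroke→TF1  (common-e at J2 fixed by 2)
#0 stroke→J1  (TF TF1: opposite of bond 1)
#3 stroke→I1  (J1: bond 0 brought effort, rest push out)
#5 stroke→R1  (common-e at J1 fixed by 0)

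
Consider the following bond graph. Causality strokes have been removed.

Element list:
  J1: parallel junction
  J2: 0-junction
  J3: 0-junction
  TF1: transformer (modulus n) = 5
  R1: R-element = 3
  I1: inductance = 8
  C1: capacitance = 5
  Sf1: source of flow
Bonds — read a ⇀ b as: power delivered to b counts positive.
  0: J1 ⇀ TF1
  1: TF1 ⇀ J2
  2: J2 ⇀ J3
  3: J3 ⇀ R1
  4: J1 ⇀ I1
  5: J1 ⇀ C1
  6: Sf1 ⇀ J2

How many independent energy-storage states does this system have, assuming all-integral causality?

β6 stroke→Sf1  (Sf1: flow source, stroke at near end)
β4 stroke→I1  (prefer integral on I1)
β5 stroke→J1  (C1: C, integral causality)
β0 stroke→TF1  (J1 effort already set via bond 5)
β1 stroke→J2  (TF1 one-in-one-out from 0)
β2 stroke→J3  (J2: bond 1 brought effort, rest push out)
β3 stroke→R1  (0-jn J3 has e-setter on 2)

2  (C1, I1 all integral)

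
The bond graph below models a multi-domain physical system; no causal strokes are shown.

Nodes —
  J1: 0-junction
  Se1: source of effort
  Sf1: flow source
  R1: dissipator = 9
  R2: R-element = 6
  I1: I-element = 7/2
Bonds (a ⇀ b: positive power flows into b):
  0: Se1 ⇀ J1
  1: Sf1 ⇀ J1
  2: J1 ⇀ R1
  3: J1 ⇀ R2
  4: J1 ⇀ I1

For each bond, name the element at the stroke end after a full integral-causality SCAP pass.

#0 stroke→J1  (Se1: effort source, stroke at far end)
#1 stroke→Sf1  (Sf1 fixes flow; stroke at Sf1)
#2 stroke→R1  (J1 effort already set via bond 0)
#3 stroke→R2  (J1 effort already set via bond 0)
#4 stroke→I1  (common-e at J1 fixed by 0)

#0 stroke at J1
#1 stroke at Sf1
#2 stroke at R1
#3 stroke at R2
#4 stroke at I1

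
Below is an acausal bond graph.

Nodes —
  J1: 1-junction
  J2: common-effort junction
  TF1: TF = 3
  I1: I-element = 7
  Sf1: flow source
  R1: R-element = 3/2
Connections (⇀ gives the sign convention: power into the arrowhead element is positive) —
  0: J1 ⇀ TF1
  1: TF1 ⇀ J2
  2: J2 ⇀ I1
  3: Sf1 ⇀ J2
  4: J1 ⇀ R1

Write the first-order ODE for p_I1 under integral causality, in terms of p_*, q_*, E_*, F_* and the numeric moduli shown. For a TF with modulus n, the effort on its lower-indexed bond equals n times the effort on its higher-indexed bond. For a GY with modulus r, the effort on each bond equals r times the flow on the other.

bond 3 →Sf1  (Sf1: flow source, stroke at near end)
bond 2 →I1  (prefer integral on I1)
bond 1 →J2  (closing 0-jn rule on J2)
bond 0 →TF1  (TF1 one-in-one-out from 1)
bond 4 →J1  (J1 flow already set via bond 0)

dp_I1/dt = F_Sf1/6 - p_I1/42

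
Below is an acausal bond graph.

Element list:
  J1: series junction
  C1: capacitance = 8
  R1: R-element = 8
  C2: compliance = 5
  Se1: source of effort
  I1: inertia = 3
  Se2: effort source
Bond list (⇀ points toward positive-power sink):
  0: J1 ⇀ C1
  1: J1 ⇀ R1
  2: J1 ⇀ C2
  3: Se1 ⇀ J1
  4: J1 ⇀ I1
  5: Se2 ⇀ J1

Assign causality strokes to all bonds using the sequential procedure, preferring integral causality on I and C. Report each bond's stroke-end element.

bond 0 stroke→J1
bond 1 stroke→J1
bond 2 stroke→J1
bond 3 stroke→J1
bond 4 stroke→I1
bond 5 stroke→J1

#3 |J1  (Se1 fixes effort; stroke away)
#5 |J1  (source Se2 imposes e)
#0 |J1  (C1 outputs effort q/C1)
#2 |J1  (C2 integral (e out))
#4 |I1  (I1 integral (f out))
#1 |J1  (common-f at J1 fixed by 4)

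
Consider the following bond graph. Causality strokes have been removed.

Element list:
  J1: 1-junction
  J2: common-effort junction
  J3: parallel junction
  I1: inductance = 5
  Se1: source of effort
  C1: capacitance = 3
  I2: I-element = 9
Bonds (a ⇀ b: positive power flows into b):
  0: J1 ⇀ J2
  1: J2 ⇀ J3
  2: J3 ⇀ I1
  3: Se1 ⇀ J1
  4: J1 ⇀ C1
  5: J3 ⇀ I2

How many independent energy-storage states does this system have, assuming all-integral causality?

3  (C1, I1, I2 all integral)

bond 3 |J1  (Se1 fixes effort; stroke away)
bond 2 |I1  (I1 outputs flow p/I1)
bond 4 |J1  (prefer integral on C1)
bond 0 |J2  (J1: last free bond brings flow in)
bond 1 |J3  (J2 effort already set via bond 0)
bond 5 |I2  (common-e at J3 fixed by 1)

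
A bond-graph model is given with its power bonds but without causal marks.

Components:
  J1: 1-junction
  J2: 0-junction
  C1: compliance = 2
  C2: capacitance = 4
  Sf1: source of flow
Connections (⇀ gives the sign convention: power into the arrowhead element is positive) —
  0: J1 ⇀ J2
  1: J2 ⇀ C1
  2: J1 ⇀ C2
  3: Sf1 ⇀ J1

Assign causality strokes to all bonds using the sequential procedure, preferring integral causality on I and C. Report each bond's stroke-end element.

b3 →Sf1  (Sf1: flow source, stroke at near end)
b0 →J1  (1-jn J1 has f-setter on 3)
b2 →J1  (J1 flow already set via bond 3)
b1 →J2  (only one effort-in slot at J2)

#0 stroke at J1
#1 stroke at J2
#2 stroke at J1
#3 stroke at Sf1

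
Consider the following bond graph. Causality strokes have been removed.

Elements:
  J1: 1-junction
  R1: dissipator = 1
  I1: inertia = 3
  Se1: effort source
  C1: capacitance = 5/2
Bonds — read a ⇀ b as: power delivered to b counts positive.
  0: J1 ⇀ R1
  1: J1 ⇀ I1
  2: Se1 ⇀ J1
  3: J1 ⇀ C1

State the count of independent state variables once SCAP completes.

2  (C1, I1 all integral)

#2 →J1  (Se1 (Se) sets effort on bond)
#1 →I1  (I1 outputs flow p/I1)
#0 →J1  (J1: bond 1 brought flow, rest push out)
#3 →J1  (common-f at J1 fixed by 1)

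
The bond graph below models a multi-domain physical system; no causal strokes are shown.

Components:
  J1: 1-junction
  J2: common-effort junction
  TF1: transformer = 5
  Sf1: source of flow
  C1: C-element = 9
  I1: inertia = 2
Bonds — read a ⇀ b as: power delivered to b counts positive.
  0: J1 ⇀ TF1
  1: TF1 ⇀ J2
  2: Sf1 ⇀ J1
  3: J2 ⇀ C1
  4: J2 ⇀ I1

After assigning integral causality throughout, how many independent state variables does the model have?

2  (C1, I1 all integral)

β2 →Sf1  (Sf1: flow source, stroke at near end)
β0 →J1  (common-f at J1 fixed by 2)
β1 →TF1  (through TF1, causality passes straight; one stroke at TF1)
β3 →J2  (C1: C, integral causality)
β4 →I1  (common-e at J2 fixed by 3)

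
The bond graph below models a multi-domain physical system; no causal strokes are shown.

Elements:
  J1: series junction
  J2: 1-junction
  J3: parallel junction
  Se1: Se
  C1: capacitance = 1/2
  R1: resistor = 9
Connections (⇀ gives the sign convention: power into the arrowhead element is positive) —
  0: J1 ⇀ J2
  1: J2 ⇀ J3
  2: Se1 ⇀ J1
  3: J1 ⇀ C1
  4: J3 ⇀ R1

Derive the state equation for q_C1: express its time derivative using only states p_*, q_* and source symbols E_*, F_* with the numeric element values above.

#2 |J1  (Se1 (Se) sets effort on bond)
#3 |J1  (C1 integral (e out))
#0 |J2  (closing 1-jn rule on J1)
#1 |J3  (J2: last free bond brings flow in)
#4 |R1  (J3 effort already set via bond 1)

dq_C1/dt = E_Se1/9 - 2*q_C1/9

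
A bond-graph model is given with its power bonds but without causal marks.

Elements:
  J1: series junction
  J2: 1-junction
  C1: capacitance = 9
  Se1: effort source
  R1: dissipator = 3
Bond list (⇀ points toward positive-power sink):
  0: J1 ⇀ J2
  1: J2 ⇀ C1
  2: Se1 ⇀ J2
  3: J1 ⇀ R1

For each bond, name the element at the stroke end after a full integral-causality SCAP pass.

bond 2 |J2  (Se1: effort source, stroke at far end)
bond 1 |J2  (C1: C, integral causality)
bond 0 |J1  (only one flow-in slot at J2)
bond 3 |R1  (J1 needs exactly one f-in)

bond 0 stroke at J1
bond 1 stroke at J2
bond 2 stroke at J2
bond 3 stroke at R1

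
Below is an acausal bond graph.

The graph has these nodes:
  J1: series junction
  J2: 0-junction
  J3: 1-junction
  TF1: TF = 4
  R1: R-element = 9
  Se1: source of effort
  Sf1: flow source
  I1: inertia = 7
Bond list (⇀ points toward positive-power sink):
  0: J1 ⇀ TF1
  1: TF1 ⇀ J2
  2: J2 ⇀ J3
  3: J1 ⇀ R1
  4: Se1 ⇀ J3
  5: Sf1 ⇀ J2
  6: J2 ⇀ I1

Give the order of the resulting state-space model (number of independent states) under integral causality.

β4 stroke→J3  (Se1 (Se) sets effort on bond)
β5 stroke→Sf1  (source Sf1 imposes f)
β2 stroke→J2  (closing 1-jn rule on J3)
β1 stroke→TF1  (J2 effort already set via bond 2)
β6 stroke→I1  (J2 effort already set via bond 2)
β0 stroke→J1  (TF1: transformer flips bond 1)
β3 stroke→R1  (J1: last free bond brings flow in)

1  (I1 all integral)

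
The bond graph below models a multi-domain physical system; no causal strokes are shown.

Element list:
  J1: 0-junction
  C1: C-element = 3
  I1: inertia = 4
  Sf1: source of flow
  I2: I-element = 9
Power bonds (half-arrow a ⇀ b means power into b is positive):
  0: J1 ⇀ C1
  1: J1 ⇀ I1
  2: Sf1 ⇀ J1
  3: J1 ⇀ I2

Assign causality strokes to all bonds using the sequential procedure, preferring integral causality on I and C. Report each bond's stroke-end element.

#2 stroke at Sf1  (source Sf1 imposes f)
#0 stroke at J1  (C1 integral (e out))
#1 stroke at I1  (J1: bond 0 brought effort, rest push out)
#3 stroke at I2  (J1: bond 0 brought effort, rest push out)

bond 0 stroke→J1
bond 1 stroke→I1
bond 2 stroke→Sf1
bond 3 stroke→I2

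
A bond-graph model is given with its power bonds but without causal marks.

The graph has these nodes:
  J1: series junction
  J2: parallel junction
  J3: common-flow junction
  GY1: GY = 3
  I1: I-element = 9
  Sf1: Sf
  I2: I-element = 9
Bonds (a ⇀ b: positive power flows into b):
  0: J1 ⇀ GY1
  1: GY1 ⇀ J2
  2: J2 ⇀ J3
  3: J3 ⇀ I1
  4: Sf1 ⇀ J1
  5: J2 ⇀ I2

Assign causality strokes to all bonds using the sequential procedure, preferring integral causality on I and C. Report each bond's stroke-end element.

#4 stroke→Sf1  (Sf1 fixes flow; stroke at Sf1)
#0 stroke→J1  (common-f at J1 fixed by 4)
#1 stroke→J2  (GY GY1: same side as bond 0)
#2 stroke→J3  (J2: bond 1 brought effort, rest push out)
#5 stroke→I2  (J2: bond 1 brought effort, rest push out)
#3 stroke→I1  (only one flow-in slot at J3)

bond 0 |J1
bond 1 |J2
bond 2 |J3
bond 3 |I1
bond 4 |Sf1
bond 5 |I2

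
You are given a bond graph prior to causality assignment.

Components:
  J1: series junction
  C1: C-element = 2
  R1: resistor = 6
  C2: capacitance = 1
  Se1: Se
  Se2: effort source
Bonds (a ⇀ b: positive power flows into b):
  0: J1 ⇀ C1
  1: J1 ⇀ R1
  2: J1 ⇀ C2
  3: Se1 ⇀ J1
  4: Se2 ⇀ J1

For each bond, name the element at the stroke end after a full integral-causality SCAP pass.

#3 |J1  (source Se1 imposes e)
#4 |J1  (Se2 fixes effort; stroke away)
#0 |J1  (C1: C, integral causality)
#2 |J1  (prefer integral on C2)
#1 |R1  (only one flow-in slot at J1)

#0 stroke→J1
#1 stroke→R1
#2 stroke→J1
#3 stroke→J1
#4 stroke→J1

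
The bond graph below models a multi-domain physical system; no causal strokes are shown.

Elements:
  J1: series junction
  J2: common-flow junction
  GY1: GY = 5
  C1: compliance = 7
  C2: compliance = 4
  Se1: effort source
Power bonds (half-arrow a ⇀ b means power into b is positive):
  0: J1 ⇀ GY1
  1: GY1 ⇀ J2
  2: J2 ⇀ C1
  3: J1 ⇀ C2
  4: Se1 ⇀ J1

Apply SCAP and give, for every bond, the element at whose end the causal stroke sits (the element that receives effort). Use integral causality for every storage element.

bond 4 |J1  (Se1 fixes effort; stroke away)
bond 2 |J2  (prefer integral on C1)
bond 1 |GY1  (J2 needs exactly one f-in)
bond 0 |GY1  (GY GY1: same side as bond 1)
bond 3 |J1  (J1: bond 0 brought flow, rest push out)

bond 0 stroke at GY1
bond 1 stroke at GY1
bond 2 stroke at J2
bond 3 stroke at J1
bond 4 stroke at J1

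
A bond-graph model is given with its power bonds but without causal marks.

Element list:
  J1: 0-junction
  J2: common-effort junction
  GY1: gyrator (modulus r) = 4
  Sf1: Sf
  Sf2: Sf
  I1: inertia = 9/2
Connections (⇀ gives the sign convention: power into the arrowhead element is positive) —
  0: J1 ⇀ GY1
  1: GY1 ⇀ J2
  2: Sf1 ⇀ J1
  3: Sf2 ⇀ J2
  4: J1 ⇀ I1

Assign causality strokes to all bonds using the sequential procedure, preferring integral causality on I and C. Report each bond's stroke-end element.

b2 stroke at Sf1  (Sf1: flow source, stroke at near end)
b3 stroke at Sf2  (Sf2 fixes flow; stroke at Sf2)
b1 stroke at J2  (only one effort-in slot at J2)
b0 stroke at J1  (through GY1, causality inverts; strokes same side of GY1)
b4 stroke at I1  (0-jn J1 has e-setter on 0)

bond 0 →J1
bond 1 →J2
bond 2 →Sf1
bond 3 →Sf2
bond 4 →I1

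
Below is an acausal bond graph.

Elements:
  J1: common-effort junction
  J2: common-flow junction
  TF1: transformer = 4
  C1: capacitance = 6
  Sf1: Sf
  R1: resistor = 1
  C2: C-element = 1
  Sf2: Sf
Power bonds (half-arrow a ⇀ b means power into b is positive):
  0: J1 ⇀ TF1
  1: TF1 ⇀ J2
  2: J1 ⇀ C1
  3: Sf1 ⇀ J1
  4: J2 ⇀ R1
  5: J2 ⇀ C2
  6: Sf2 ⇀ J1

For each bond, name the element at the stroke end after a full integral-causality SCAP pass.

#0 |TF1
#1 |J2
#2 |J1
#3 |Sf1
#4 |R1
#5 |J2
#6 |Sf2

b3 →Sf1  (Sf1 fixes flow; stroke at Sf1)
b6 →Sf2  (Sf2: flow source, stroke at near end)
b2 →J1  (C1: C, integral causality)
b0 →TF1  (J1 effort already set via bond 2)
b1 →J2  (TF TF1: opposite of bond 0)
b5 →J2  (C2: C, integral causality)
b4 →R1  (closing 1-jn rule on J2)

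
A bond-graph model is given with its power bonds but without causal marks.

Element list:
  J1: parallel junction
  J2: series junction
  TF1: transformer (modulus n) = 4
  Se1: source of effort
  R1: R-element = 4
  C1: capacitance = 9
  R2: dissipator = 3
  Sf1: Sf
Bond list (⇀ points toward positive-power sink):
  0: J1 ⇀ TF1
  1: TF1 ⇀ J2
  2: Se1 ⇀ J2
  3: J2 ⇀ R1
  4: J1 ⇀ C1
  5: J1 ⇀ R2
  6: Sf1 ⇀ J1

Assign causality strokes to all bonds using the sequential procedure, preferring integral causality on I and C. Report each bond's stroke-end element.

bond 2 stroke→J2  (Se1 fixes effort; stroke away)
bond 6 stroke→Sf1  (source Sf1 imposes f)
bond 4 stroke→J1  (C1 outputs effort q/C1)
bond 0 stroke→TF1  (common-e at J1 fixed by 4)
bond 5 stroke→R2  (common-e at J1 fixed by 4)
bond 1 stroke→J2  (through TF1, causality passes straight; one stroke at TF1)
bond 3 stroke→R1  (J2 needs exactly one f-in)

bond 0 |TF1
bond 1 |J2
bond 2 |J2
bond 3 |R1
bond 4 |J1
bond 5 |R2
bond 6 |Sf1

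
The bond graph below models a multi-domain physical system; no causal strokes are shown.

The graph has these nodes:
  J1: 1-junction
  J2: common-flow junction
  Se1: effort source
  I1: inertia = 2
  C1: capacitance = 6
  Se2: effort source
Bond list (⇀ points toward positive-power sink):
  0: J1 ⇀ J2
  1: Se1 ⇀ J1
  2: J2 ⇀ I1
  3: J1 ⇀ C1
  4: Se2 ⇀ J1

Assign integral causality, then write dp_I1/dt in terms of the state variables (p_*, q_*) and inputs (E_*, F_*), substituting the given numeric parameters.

dp_I1/dt = E_Se1 + E_Se2 - q_C1/6

b1 stroke at J1  (Se1 (Se) sets effort on bond)
b4 stroke at J1  (Se2 (Se) sets effort on bond)
b2 stroke at I1  (I1: I, integral causality)
b0 stroke at J2  (J2 flow already set via bond 2)
b3 stroke at J1  (1-jn J1 has f-setter on 0)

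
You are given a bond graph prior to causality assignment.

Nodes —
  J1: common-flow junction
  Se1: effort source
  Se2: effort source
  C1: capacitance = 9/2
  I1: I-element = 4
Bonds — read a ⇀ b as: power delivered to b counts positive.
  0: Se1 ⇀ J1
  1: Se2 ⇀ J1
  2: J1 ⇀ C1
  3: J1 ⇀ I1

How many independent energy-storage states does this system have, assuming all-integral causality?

2  (C1, I1 all integral)

bond 0 stroke at J1  (Se1 (Se) sets effort on bond)
bond 1 stroke at J1  (Se2: effort source, stroke at far end)
bond 2 stroke at J1  (C1: C, integral causality)
bond 3 stroke at I1  (J1 needs exactly one f-in)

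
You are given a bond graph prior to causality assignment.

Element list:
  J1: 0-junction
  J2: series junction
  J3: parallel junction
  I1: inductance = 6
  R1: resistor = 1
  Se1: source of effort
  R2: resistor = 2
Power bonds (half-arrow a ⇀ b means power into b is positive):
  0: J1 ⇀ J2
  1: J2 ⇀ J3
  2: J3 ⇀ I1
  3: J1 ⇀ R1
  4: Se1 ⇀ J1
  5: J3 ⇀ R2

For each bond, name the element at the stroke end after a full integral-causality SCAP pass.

b4 stroke at J1  (Se1: effort source, stroke at far end)
b0 stroke at J2  (J1: bond 4 brought effort, rest push out)
b3 stroke at R1  (J1 effort already set via bond 4)
b1 stroke at J3  (J2 needs exactly one f-in)
b2 stroke at I1  (0-jn J3 has e-setter on 1)
b5 stroke at R2  (J3 effort already set via bond 1)

b0 stroke→J2
b1 stroke→J3
b2 stroke→I1
b3 stroke→R1
b4 stroke→J1
b5 stroke→R2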